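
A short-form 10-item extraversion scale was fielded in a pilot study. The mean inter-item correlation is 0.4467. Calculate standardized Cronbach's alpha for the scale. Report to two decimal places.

standardized Cronbach's alpha = 0.89

Standardized α = k·r̄ / (1 + (k−1)·r̄) = 10 × 0.4467 / (1 + 9 × 0.4467)
  = 4.4670 / 5.0203 = 0.89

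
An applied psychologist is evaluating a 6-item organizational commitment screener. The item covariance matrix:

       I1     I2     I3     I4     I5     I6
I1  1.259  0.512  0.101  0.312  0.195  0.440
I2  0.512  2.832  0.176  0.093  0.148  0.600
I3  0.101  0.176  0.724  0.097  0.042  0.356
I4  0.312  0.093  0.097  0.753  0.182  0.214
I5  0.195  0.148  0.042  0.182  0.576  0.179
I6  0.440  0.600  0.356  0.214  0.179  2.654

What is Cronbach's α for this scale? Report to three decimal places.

ΣVar(i) = 1.259 + 2.832 + 0.724 + 0.753 + 0.576 + 2.654 = 8.798
Sum of off-diagonal covariances = 3.647
σ²_T = 8.798 + 2 × 3.647 = 16.092
α = (k/(k−1))·(1 − ΣVar(i)/σ²_T) = (6/5)·(1 − 8.798/16.092) = 0.544

α = 0.544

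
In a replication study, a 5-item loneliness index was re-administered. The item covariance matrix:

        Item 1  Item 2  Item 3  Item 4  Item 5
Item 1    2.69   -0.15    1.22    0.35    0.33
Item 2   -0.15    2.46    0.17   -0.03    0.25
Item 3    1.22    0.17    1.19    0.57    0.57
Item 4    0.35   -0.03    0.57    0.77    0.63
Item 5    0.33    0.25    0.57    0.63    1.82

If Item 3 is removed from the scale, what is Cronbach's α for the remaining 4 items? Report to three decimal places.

α = 0.350

Remaining items: Item 1, Item 2, Item 4, Item 5 (k = 4).
ΣVar(i) = 2.69 + 2.46 + 0.77 + 1.82 = 7.74
total variance = 7.74 + 2 × 1.38 = 10.50
α (item deleted) = (4/3)·(1 − 7.74/10.50) = 0.350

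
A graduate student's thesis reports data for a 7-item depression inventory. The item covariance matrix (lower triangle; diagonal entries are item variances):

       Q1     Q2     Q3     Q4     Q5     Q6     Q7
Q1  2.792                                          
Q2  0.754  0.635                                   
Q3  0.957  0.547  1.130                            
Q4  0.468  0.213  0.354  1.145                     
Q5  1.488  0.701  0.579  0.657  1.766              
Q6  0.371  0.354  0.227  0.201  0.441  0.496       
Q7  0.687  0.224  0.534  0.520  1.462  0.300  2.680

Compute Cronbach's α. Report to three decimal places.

Σσ²ᵢ = 2.792 + 0.635 + 1.130 + 1.145 + 1.766 + 0.496 + 2.680 = 10.644
Sum of off-diagonal covariances = 12.039
σ²_T = 10.644 + 2 × 12.039 = 34.722
α = (k/(k−1))·(1 − Σσ²ᵢ/σ²_T) = (7/6)·(1 − 10.644/34.722) = 0.809

Cronbach's α = 0.809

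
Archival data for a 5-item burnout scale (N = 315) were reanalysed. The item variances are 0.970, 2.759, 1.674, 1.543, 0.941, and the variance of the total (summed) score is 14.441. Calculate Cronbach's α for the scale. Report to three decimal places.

ΣVar(i) = 0.970 + 2.759 + 1.674 + 1.543 + 0.941 = 7.887
α = (k/(k−1))·(1 − ΣVar(i)/σ²_total) = (5/4)·(1 − 7.887/14.441) = 0.567

α = 0.567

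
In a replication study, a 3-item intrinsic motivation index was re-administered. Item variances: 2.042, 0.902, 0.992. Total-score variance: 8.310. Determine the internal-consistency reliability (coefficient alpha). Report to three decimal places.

coefficient alpha = 0.790

Σσ²ᵢ = 2.042 + 0.902 + 0.992 = 3.936
α = (k/(k−1))·(1 − Σσ²ᵢ/total variance) = (3/2)·(1 − 3.936/8.310) = 0.790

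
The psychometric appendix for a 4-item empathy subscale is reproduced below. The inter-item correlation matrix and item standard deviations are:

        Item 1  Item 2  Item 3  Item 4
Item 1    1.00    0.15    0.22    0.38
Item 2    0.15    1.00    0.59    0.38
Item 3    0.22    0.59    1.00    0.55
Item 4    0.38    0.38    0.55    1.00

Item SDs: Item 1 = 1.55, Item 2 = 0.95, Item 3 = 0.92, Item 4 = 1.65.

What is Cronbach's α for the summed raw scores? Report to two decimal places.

Σσ²ᵢ = 1.55² + 0.95² + 0.92² + 1.65² = 6.8739
Covariances σ_ij = r_ij · s_i · s_j:
  σ(Item 1,Item 2) = 0.15 × 1.55 × 0.95 = 0.2209
  σ(Item 1,Item 3) = 0.22 × 1.55 × 0.92 = 0.3137
  σ(Item 1,Item 4) = 0.38 × 1.55 × 1.65 = 0.9719
  σ(Item 2,Item 3) = 0.59 × 0.95 × 0.92 = 0.5157
  σ(Item 2,Item 4) = 0.38 × 0.95 × 1.65 = 0.5956
  σ(Item 3,Item 4) = 0.55 × 0.92 × 1.65 = 0.8349
σ²_T = Σσ²ᵢ + 2·Σσ_ij = 6.8739 + 2 × 3.4527 = 13.7793
α = (4/3)·(1 − 6.8739/13.7793) = 0.67

α = 0.67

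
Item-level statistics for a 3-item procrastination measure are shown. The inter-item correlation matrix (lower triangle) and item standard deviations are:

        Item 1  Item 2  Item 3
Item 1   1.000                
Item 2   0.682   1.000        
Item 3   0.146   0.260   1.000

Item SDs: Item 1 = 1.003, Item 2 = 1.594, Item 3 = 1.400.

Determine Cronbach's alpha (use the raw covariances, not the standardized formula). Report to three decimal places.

α = 0.608

Σσ²ᵢ = 1.003² + 1.594² + 1.400² = 5.5068
Covariances σ_ij = r_ij · s_i · s_j:
  σ(Item 1,Item 2) = 0.682 × 1.003 × 1.594 = 1.0904
  σ(Item 1,Item 3) = 0.146 × 1.003 × 1.400 = 0.2050
  σ(Item 2,Item 3) = 0.260 × 1.594 × 1.400 = 0.5802
σ²_T = Σσ²ᵢ + 2·Σσ_ij = 5.5068 + 2 × 1.8756 = 9.2580
α = (3/2)·(1 − 5.5068/9.2580) = 0.608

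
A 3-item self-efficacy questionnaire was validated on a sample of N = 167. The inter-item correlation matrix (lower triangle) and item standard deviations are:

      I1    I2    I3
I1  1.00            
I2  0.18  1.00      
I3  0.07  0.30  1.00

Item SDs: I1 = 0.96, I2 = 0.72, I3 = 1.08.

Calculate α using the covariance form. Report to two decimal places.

α = 0.37

Σσ²ᵢ = 0.96² + 0.72² + 1.08² = 2.6064
Covariances σ_ij = r_ij · s_i · s_j:
  σ(I1,I2) = 0.18 × 0.96 × 0.72 = 0.1244
  σ(I1,I3) = 0.07 × 0.96 × 1.08 = 0.0726
  σ(I2,I3) = 0.30 × 0.72 × 1.08 = 0.2333
σ²_T = Σσ²ᵢ + 2·Σσ_ij = 2.6064 + 2 × 0.4303 = 3.4670
α = (3/2)·(1 − 2.6064/3.4670) = 0.37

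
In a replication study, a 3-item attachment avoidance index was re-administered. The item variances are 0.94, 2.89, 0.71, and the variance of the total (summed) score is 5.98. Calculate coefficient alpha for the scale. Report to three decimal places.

ΣVar(i) = 0.94 + 2.89 + 0.71 = 4.54
α = (k/(k−1))·(1 − ΣVar(i)/σ²_T) = (3/2)·(1 − 4.54/5.98) = 0.361

α = 0.361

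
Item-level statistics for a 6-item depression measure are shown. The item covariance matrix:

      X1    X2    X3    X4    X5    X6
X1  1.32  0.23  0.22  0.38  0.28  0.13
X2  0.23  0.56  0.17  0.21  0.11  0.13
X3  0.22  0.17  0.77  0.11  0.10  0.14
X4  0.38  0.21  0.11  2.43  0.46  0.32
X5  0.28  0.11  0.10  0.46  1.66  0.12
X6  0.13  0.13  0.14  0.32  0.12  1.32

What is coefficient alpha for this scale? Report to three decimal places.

coefficient alpha = 0.523

Σσ²ᵢ = 1.32 + 0.56 + 0.77 + 2.43 + 1.66 + 1.32 = 8.06
Sum of off-diagonal covariances = 3.11
total variance = 8.06 + 2 × 3.11 = 14.28
α = (k/(k−1))·(1 − Σσ²ᵢ/total variance) = (6/5)·(1 − 8.06/14.28) = 0.523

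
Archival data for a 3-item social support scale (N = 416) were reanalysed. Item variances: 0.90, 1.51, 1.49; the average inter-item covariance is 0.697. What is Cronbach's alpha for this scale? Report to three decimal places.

Cronbach's alpha = 0.776

Σσ²ᵢ = 0.90 + 1.51 + 1.49 = 3.90
Sum of the 3 distinct covariances = 3 × 0.697 = 2.091
total variance = Σσ²ᵢ + 2·Σcov = 3.90 + 2 × 2.091 = 8.082
α = (3/2)·(1 − 3.90/8.082) = 0.776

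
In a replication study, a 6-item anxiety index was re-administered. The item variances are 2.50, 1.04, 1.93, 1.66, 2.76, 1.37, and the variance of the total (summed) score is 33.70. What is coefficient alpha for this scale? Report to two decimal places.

Σσᵢ² = 2.50 + 1.04 + 1.93 + 1.66 + 2.76 + 1.37 = 11.26
α = (k/(k−1))·(1 − Σσᵢ²/Var(T)) = (6/5)·(1 − 11.26/33.70) = 0.80

α = 0.80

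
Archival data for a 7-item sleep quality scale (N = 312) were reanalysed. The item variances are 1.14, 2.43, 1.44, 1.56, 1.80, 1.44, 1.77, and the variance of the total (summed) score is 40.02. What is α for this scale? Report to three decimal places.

α = 0.829

ΣVar(i) = 1.14 + 2.43 + 1.44 + 1.56 + 1.80 + 1.44 + 1.77 = 11.58
α = (k/(k−1))·(1 − ΣVar(i)/σ²_total) = (7/6)·(1 − 11.58/40.02) = 0.829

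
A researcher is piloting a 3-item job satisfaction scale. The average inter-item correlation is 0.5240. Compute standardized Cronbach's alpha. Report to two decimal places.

standardized Cronbach's alpha = 0.77

Standardized α = k·r̄ / (1 + (k−1)·r̄) = 3 × 0.5240 / (1 + 2 × 0.5240)
  = 1.5720 / 2.0480 = 0.77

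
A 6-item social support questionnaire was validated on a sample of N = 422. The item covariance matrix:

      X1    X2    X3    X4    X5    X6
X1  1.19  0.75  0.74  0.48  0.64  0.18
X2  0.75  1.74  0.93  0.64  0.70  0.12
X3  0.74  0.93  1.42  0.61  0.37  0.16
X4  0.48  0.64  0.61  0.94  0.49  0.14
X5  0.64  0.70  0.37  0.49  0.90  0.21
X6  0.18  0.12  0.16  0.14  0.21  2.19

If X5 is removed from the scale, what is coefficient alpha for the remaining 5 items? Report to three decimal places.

coefficient alpha = 0.699

Remaining items: X1, X2, X3, X4, X6 (k = 5).
Σσᵢ² = 1.19 + 1.74 + 1.42 + 0.94 + 2.19 = 7.48
σ²_total = 7.48 + 2 × 4.75 = 16.98
α (item deleted) = (5/4)·(1 − 7.48/16.98) = 0.699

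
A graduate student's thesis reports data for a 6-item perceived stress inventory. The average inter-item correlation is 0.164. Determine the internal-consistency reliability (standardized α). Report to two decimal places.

standardized α = 0.54

Standardized α = k·r̄ / (1 + (k−1)·r̄) = 6 × 0.164 / (1 + 5 × 0.164)
  = 0.9840 / 1.8200 = 0.54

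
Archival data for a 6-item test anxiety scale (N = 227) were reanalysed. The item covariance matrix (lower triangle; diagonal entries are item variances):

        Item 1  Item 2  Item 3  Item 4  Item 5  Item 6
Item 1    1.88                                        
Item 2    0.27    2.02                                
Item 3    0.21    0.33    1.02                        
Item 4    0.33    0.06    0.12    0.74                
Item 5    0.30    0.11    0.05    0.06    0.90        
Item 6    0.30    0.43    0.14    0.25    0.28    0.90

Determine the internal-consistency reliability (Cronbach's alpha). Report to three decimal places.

Cronbach's alpha = 0.558

sum of item variances = 1.88 + 2.02 + 1.02 + 0.74 + 0.90 + 0.90 = 7.46
Sum of off-diagonal covariances = 3.24
σ²_T = 7.46 + 2 × 3.24 = 13.94
α = (k/(k−1))·(1 − sum of item variances/σ²_T) = (6/5)·(1 − 7.46/13.94) = 0.558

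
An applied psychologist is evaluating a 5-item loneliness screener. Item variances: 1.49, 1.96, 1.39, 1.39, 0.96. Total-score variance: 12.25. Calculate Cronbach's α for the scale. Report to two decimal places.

Σσᵢ² = 1.49 + 1.96 + 1.39 + 1.39 + 0.96 = 7.19
α = (k/(k−1))·(1 − Σσᵢ²/σ²_total) = (5/4)·(1 − 7.19/12.25) = 0.52

α = 0.52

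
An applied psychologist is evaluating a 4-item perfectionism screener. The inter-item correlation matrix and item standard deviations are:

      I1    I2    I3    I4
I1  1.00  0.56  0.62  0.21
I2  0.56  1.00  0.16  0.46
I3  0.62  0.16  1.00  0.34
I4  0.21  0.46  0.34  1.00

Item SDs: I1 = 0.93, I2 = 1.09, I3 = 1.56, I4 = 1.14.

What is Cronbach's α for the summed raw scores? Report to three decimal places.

Σσ²ᵢ = 0.93² + 1.09² + 1.56² + 1.14² = 5.7862
Covariances σ_ij = r_ij · s_i · s_j:
  σ(I1,I2) = 0.56 × 0.93 × 1.09 = 0.5677
  σ(I1,I3) = 0.62 × 0.93 × 1.56 = 0.8995
  σ(I1,I4) = 0.21 × 0.93 × 1.14 = 0.2226
  σ(I2,I3) = 0.16 × 1.09 × 1.56 = 0.2721
  σ(I2,I4) = 0.46 × 1.09 × 1.14 = 0.5716
  σ(I3,I4) = 0.34 × 1.56 × 1.14 = 0.6047
σ²_T = Σσ²ᵢ + 2·Σσ_ij = 5.7862 + 2 × 3.1382 = 12.0626
α = (4/3)·(1 − 5.7862/12.0626) = 0.694

Cronbach's α = 0.694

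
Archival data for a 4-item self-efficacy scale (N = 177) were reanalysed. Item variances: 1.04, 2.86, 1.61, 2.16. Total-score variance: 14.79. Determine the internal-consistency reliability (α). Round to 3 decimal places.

Σσ²ᵢ = 1.04 + 2.86 + 1.61 + 2.16 = 7.67
α = (k/(k−1))·(1 − Σσ²ᵢ/σ²_total) = (4/3)·(1 − 7.67/14.79) = 0.642

α = 0.642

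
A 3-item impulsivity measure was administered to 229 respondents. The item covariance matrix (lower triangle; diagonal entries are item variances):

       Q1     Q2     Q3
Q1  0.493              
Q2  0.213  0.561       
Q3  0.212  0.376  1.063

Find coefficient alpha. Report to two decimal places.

ΣVar(i) = 0.493 + 0.561 + 1.063 = 2.117
Σ_{i<j} σ_ij = 0.801
σ²_T = 2.117 + 2 × 0.801 = 3.719
α = (k/(k−1))·(1 − ΣVar(i)/σ²_T) = (3/2)·(1 − 2.117/3.719) = 0.65

α = 0.65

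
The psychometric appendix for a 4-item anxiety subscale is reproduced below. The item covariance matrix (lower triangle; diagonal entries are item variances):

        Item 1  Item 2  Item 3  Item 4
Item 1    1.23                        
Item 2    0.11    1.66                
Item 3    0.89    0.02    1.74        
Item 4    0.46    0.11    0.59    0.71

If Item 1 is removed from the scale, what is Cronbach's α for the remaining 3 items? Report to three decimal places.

α = 0.389

Remaining items: Item 2, Item 3, Item 4 (k = 3).
Σσᵢ² = 1.66 + 1.74 + 0.71 = 4.11
σ²_total = 4.11 + 2 × 0.72 = 5.55
α (item deleted) = (3/2)·(1 − 4.11/5.55) = 0.389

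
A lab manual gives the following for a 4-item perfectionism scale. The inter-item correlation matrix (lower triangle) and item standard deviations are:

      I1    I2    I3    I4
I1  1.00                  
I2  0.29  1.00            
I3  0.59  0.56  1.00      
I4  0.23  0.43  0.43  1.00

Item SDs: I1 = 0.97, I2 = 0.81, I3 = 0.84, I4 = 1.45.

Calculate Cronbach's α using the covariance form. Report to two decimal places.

α = 0.70

Σσ²ᵢ = 0.97² + 0.81² + 0.84² + 1.45² = 4.4051
Covariances σ_ij = r_ij · s_i · s_j:
  σ(I1,I2) = 0.29 × 0.97 × 0.81 = 0.2279
  σ(I1,I3) = 0.59 × 0.97 × 0.84 = 0.4807
  σ(I1,I4) = 0.23 × 0.97 × 1.45 = 0.3235
  σ(I2,I3) = 0.56 × 0.81 × 0.84 = 0.3810
  σ(I2,I4) = 0.43 × 0.81 × 1.45 = 0.5050
  σ(I3,I4) = 0.43 × 0.84 × 1.45 = 0.5237
σ²_T = Σσ²ᵢ + 2·Σσ_ij = 4.4051 + 2 × 2.4418 = 9.2887
α = (4/3)·(1 − 4.4051/9.2887) = 0.70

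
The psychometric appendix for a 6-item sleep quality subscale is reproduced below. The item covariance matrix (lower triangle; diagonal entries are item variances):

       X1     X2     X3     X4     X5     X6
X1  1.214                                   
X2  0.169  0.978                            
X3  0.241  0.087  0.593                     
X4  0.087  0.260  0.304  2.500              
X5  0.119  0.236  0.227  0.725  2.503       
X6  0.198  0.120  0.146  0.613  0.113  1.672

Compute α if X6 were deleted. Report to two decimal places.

α = 0.48

Remaining items: X1, X2, X3, X4, X5 (k = 5).
sum of item variances = 1.214 + 0.978 + 0.593 + 2.500 + 2.503 = 7.788
Var(T) = 7.788 + 2 × 2.455 = 12.698
α (item deleted) = (5/4)·(1 − 7.788/12.698) = 0.48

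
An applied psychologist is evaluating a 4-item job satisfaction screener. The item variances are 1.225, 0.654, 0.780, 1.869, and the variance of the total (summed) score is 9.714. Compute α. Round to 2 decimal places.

α = 0.71

ΣVar(i) = 1.225 + 0.654 + 0.780 + 1.869 = 4.528
α = (k/(k−1))·(1 − ΣVar(i)/σ²_T) = (4/3)·(1 − 4.528/9.714) = 0.71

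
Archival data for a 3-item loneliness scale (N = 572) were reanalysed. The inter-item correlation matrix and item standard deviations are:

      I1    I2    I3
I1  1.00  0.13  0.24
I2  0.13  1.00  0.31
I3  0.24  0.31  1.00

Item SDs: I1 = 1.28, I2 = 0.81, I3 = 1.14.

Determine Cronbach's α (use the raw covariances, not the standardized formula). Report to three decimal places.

Cronbach's α = 0.450

Σσ²ᵢ = 1.28² + 0.81² + 1.14² = 3.5941
Covariances σ_ij = r_ij · s_i · s_j:
  σ(I1,I2) = 0.13 × 1.28 × 0.81 = 0.1348
  σ(I1,I3) = 0.24 × 1.28 × 1.14 = 0.3502
  σ(I2,I3) = 0.31 × 0.81 × 1.14 = 0.2863
σ²_T = Σσ²ᵢ + 2·Σσ_ij = 3.5941 + 2 × 0.7713 = 5.1367
α = (3/2)·(1 − 3.5941/5.1367) = 0.450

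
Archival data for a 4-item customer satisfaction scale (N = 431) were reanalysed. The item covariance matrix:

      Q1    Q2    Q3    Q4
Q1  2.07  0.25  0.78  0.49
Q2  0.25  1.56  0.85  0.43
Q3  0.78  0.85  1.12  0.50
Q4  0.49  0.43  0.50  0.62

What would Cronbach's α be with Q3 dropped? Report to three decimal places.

Cronbach's α = 0.533

Remaining items: Q1, Q2, Q4 (k = 3).
sum of item variances = 2.07 + 1.56 + 0.62 = 4.25
total variance = 4.25 + 2 × 1.17 = 6.59
α (item deleted) = (3/2)·(1 − 4.25/6.59) = 0.533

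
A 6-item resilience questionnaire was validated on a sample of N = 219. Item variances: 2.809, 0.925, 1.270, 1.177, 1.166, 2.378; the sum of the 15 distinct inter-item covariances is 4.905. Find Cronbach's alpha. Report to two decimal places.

Σσᵢ² = 2.809 + 0.925 + 1.270 + 1.177 + 1.166 + 2.378 = 9.725
Sum of distinct covariances = 4.905
σ²_total = Σσᵢ² + 2·Σcov = 9.725 + 2 × 4.905 = 19.535
α = (6/5)·(1 − 9.725/19.535) = 0.60

α = 0.60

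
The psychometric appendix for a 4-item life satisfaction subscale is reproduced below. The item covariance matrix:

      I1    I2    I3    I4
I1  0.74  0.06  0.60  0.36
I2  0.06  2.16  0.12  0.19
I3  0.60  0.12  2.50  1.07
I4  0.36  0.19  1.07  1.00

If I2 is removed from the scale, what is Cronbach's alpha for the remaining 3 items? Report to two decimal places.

Remaining items: I1, I3, I4 (k = 3).
sum of item variances = 0.74 + 2.50 + 1.00 = 4.24
total variance = 4.24 + 2 × 2.03 = 8.30
α (item deleted) = (3/2)·(1 − 4.24/8.30) = 0.73

Cronbach's alpha = 0.73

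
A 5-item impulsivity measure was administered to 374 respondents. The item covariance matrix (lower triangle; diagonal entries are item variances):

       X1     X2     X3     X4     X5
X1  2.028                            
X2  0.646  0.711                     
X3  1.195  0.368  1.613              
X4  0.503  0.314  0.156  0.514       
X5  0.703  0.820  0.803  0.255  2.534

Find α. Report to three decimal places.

α = 0.761

Σσᵢ² = 2.028 + 0.711 + 1.613 + 0.514 + 2.534 = 7.400
Sum of the distinct covariances = 5.763
σ²_T = 7.400 + 2 × 5.763 = 18.926
α = (k/(k−1))·(1 − Σσᵢ²/σ²_T) = (5/4)·(1 − 7.400/18.926) = 0.761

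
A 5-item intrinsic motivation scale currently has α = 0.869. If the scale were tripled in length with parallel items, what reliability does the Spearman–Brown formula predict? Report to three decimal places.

Length factor m = 3
α' = m·α / (1 + (m−1)·α)
   = 3 × 0.869 / (1 + (3 − 1) × 0.869)
   = 2.6070 / 2.7380 = 0.952

predicted reliability = 0.952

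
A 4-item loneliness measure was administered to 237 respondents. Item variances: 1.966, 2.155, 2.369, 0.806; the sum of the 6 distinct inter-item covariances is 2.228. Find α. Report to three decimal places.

sum of item variances = 1.966 + 2.155 + 2.369 + 0.806 = 7.296
Sum of distinct covariances = 2.228
σ²_T = sum of item variances + 2·Σcov = 7.296 + 2 × 2.228 = 11.752
α = (4/3)·(1 − 7.296/11.752) = 0.506

α = 0.506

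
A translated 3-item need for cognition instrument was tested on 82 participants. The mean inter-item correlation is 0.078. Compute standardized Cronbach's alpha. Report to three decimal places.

standardized Cronbach's alpha = 0.202

Standardized α = k·r̄ / (1 + (k−1)·r̄) = 3 × 0.078 / (1 + 2 × 0.078)
  = 0.2340 / 1.1560 = 0.202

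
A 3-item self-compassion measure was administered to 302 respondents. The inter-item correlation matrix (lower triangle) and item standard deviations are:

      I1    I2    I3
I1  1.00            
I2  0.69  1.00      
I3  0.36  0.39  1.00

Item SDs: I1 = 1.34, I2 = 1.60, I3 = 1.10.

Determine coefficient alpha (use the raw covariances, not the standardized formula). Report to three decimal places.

coefficient alpha = 0.738

Σσ²ᵢ = 1.34² + 1.60² + 1.10² = 5.5656
Covariances σ_ij = r_ij · s_i · s_j:
  σ(I1,I2) = 0.69 × 1.34 × 1.60 = 1.4794
  σ(I1,I3) = 0.36 × 1.34 × 1.10 = 0.5306
  σ(I2,I3) = 0.39 × 1.60 × 1.10 = 0.6864
σ²_T = Σσ²ᵢ + 2·Σσ_ij = 5.5656 + 2 × 2.6964 = 10.9584
α = (3/2)·(1 − 5.5656/10.9584) = 0.738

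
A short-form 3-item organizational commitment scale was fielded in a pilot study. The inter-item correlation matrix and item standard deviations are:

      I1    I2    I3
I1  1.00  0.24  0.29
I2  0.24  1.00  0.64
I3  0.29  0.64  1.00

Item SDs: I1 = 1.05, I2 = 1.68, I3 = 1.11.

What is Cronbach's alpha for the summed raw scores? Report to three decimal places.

α = 0.647

Σσ²ᵢ = 1.05² + 1.68² + 1.11² = 5.1570
Covariances σ_ij = r_ij · s_i · s_j:
  σ(I1,I2) = 0.24 × 1.05 × 1.68 = 0.4234
  σ(I1,I3) = 0.29 × 1.05 × 1.11 = 0.3380
  σ(I2,I3) = 0.64 × 1.68 × 1.11 = 1.1935
σ²_T = Σσ²ᵢ + 2·Σσ_ij = 5.1570 + 2 × 1.9549 = 9.0668
α = (3/2)·(1 − 5.1570/9.0668) = 0.647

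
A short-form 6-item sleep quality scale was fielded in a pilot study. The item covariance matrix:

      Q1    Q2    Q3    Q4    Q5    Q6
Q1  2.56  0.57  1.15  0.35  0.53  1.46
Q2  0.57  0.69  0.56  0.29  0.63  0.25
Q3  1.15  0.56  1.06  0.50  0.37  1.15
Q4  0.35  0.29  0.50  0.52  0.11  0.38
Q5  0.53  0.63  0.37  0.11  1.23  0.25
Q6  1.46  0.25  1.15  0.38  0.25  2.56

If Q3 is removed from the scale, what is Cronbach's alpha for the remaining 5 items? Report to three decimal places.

Cronbach's alpha = 0.701

Remaining items: Q1, Q2, Q4, Q5, Q6 (k = 5).
sum of item variances = 2.56 + 0.69 + 0.52 + 1.23 + 2.56 = 7.56
σ²_total = 7.56 + 2 × 4.82 = 17.20
α (item deleted) = (5/4)·(1 − 7.56/17.20) = 0.701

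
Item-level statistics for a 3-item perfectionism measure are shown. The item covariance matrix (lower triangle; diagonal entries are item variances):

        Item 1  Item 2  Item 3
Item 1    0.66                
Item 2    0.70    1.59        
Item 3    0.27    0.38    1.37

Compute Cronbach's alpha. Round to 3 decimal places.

ΣVar(i) = 0.66 + 1.59 + 1.37 = 3.62
Σ_{i<j} σ_ij = 1.35
σ²_total = 3.62 + 2 × 1.35 = 6.32
α = (k/(k−1))·(1 − ΣVar(i)/σ²_total) = (3/2)·(1 − 3.62/6.32) = 0.641

Cronbach's alpha = 0.641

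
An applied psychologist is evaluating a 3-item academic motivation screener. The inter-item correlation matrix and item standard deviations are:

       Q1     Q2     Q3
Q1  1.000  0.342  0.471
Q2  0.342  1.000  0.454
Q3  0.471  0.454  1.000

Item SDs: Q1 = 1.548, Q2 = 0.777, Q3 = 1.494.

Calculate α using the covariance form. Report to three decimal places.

Σσ²ᵢ = 1.548² + 0.777² + 1.494² = 5.2321
Covariances σ_ij = r_ij · s_i · s_j:
  σ(Q1,Q2) = 0.342 × 1.548 × 0.777 = 0.4114
  σ(Q1,Q3) = 0.471 × 1.548 × 1.494 = 1.0893
  σ(Q2,Q3) = 0.454 × 0.777 × 1.494 = 0.5270
σ²_T = Σσ²ᵢ + 2·Σσ_ij = 5.2321 + 2 × 2.0277 = 9.2875
α = (3/2)·(1 − 5.2321/9.2875) = 0.655

α = 0.655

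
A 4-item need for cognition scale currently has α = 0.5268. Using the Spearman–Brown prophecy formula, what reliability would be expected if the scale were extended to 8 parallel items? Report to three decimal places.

predicted reliability = 0.690

Length factor m = 8/4 = 2.0000
α' = m·α / (1 + (m−1)·α)
   = 8/4 × 0.5268 / (1 + (8/4 − 1) × 0.5268)
   = 1.0536 / 1.5268 = 0.690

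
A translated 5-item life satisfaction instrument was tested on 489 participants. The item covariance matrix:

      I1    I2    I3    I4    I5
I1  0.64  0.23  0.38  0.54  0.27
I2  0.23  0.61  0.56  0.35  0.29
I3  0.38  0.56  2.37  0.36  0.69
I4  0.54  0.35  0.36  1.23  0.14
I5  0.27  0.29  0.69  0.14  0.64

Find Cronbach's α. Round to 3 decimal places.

α = 0.727

sum of item variances = 0.64 + 0.61 + 2.37 + 1.23 + 0.64 = 5.49
Sum of off-diagonal covariances = 3.81
Var(T) = 5.49 + 2 × 3.81 = 13.11
α = (k/(k−1))·(1 − sum of item variances/Var(T)) = (5/4)·(1 − 5.49/13.11) = 0.727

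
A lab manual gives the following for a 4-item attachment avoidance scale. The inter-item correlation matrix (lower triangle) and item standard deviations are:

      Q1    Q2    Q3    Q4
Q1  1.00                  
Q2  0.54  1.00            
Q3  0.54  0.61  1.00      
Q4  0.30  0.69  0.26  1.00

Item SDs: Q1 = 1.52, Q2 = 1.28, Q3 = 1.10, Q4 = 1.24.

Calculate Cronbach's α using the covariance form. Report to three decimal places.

α = 0.787

Σσ²ᵢ = 1.52² + 1.28² + 1.10² + 1.24² = 6.6964
Covariances σ_ij = r_ij · s_i · s_j:
  σ(Q1,Q2) = 0.54 × 1.52 × 1.28 = 1.0506
  σ(Q1,Q3) = 0.54 × 1.52 × 1.10 = 0.9029
  σ(Q1,Q4) = 0.30 × 1.52 × 1.24 = 0.5654
  σ(Q2,Q3) = 0.61 × 1.28 × 1.10 = 0.8589
  σ(Q2,Q4) = 0.69 × 1.28 × 1.24 = 1.0952
  σ(Q3,Q4) = 0.26 × 1.10 × 1.24 = 0.3546
σ²_T = Σσ²ᵢ + 2·Σσ_ij = 6.6964 + 2 × 4.8276 = 16.3516
α = (4/3)·(1 − 6.6964/16.3516) = 0.787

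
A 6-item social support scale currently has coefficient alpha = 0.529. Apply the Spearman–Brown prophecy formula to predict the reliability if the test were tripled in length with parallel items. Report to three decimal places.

Length factor m = 3
α' = m·α / (1 + (m−1)·α)
   = 3 × 0.529 / (1 + (3 − 1) × 0.529)
   = 1.5870 / 2.0580 = 0.771

predicted reliability = 0.771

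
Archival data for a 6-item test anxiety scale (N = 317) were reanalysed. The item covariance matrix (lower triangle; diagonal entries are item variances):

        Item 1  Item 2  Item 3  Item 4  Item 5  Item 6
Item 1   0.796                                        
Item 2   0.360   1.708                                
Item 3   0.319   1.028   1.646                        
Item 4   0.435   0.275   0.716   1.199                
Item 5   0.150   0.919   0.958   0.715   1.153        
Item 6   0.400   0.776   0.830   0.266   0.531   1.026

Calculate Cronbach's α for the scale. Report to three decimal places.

Cronbach's α = 0.837

Σσᵢ² = 0.796 + 1.708 + 1.646 + 1.199 + 1.153 + 1.026 = 7.528
Σ_{i<j} σ_ij = 8.678
σ²_total = 7.528 + 2 × 8.678 = 24.884
α = (k/(k−1))·(1 − Σσᵢ²/σ²_total) = (6/5)·(1 − 7.528/24.884) = 0.837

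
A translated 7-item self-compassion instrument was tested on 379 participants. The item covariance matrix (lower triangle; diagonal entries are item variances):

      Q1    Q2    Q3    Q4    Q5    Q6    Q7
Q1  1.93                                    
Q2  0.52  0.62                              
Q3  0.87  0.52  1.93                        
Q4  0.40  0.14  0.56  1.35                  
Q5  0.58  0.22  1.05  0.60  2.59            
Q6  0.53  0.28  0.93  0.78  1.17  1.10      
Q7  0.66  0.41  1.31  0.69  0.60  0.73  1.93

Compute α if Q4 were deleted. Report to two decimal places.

α = 0.81

Remaining items: Q1, Q2, Q3, Q5, Q6, Q7 (k = 6).
Σσ²ᵢ = 1.93 + 0.62 + 1.93 + 2.59 + 1.10 + 1.93 = 10.10
σ²_T = 10.10 + 2 × 10.38 = 30.86
α (item deleted) = (6/5)·(1 − 10.10/30.86) = 0.81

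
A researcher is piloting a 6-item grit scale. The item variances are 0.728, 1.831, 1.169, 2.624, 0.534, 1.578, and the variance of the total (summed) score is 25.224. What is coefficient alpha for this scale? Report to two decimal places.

coefficient alpha = 0.80

Σσ²ᵢ = 0.728 + 1.831 + 1.169 + 2.624 + 0.534 + 1.578 = 8.464
α = (k/(k−1))·(1 − Σσ²ᵢ/Var(T)) = (6/5)·(1 − 8.464/25.224) = 0.80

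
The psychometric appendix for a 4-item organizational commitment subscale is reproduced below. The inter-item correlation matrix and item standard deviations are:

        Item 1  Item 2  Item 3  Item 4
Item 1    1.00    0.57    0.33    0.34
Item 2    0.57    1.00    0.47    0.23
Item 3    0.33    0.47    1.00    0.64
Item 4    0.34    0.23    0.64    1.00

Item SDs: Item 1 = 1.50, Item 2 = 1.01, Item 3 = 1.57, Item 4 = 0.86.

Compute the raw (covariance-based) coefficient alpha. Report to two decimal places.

Σσ²ᵢ = 1.50² + 1.01² + 1.57² + 0.86² = 6.4746
Covariances σ_ij = r_ij · s_i · s_j:
  σ(Item 1,Item 2) = 0.57 × 1.50 × 1.01 = 0.8636
  σ(Item 1,Item 3) = 0.33 × 1.50 × 1.57 = 0.7772
  σ(Item 1,Item 4) = 0.34 × 1.50 × 0.86 = 0.4386
  σ(Item 2,Item 3) = 0.47 × 1.01 × 1.57 = 0.7453
  σ(Item 2,Item 4) = 0.23 × 1.01 × 0.86 = 0.1998
  σ(Item 3,Item 4) = 0.64 × 1.57 × 0.86 = 0.8641
σ²_T = Σσ²ᵢ + 2·Σσ_ij = 6.4746 + 2 × 3.8886 = 14.2518
α = (4/3)·(1 − 6.4746/14.2518) = 0.73

α = 0.73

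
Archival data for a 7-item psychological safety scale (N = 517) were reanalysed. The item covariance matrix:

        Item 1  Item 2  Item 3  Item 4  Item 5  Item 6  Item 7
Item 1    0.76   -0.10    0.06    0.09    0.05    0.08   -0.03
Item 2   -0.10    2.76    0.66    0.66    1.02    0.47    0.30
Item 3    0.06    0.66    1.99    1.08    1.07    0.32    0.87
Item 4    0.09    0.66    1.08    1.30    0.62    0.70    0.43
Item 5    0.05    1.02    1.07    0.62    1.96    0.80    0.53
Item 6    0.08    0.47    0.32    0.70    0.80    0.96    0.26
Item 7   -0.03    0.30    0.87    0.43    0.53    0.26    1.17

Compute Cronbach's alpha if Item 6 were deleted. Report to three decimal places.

Remaining items: Item 1, Item 2, Item 3, Item 4, Item 5, Item 7 (k = 6).
sum of item variances = 0.76 + 2.76 + 1.99 + 1.30 + 1.96 + 1.17 = 9.94
σ²_T = 9.94 + 2 × 7.31 = 24.56
α (item deleted) = (6/5)·(1 − 9.94/24.56) = 0.714

α = 0.714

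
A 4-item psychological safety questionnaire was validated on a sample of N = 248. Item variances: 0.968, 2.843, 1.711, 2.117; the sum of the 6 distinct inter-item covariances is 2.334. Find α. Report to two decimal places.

Σσ²ᵢ = 0.968 + 2.843 + 1.711 + 2.117 = 7.639
Sum of distinct covariances = 2.334
σ²_total = Σσ²ᵢ + 2·Σcov = 7.639 + 2 × 2.334 = 12.307
α = (4/3)·(1 − 7.639/12.307) = 0.51

α = 0.51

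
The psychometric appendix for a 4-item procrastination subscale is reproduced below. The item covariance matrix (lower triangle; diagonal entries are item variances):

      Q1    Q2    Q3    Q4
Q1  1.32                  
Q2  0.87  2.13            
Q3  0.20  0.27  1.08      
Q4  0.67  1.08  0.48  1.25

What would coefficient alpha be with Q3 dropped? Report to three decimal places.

α = 0.791

Remaining items: Q1, Q2, Q4 (k = 3).
ΣVar(i) = 1.32 + 2.13 + 1.25 = 4.70
σ²_total = 4.70 + 2 × 2.62 = 9.94
α (item deleted) = (3/2)·(1 − 4.70/9.94) = 0.791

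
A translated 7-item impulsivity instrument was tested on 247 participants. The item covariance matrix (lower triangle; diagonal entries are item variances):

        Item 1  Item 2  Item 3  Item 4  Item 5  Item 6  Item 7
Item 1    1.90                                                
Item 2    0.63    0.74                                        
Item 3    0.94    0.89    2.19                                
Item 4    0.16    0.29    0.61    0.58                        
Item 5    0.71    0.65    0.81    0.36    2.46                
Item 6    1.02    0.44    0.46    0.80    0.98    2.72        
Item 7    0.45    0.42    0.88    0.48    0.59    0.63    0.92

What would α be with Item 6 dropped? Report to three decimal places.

Remaining items: Item 1, Item 2, Item 3, Item 4, Item 5, Item 7 (k = 6).
Σσ²ᵢ = 1.90 + 0.74 + 2.19 + 0.58 + 2.46 + 0.92 = 8.79
σ²_T = 8.79 + 2 × 8.87 = 26.53
α (item deleted) = (6/5)·(1 − 8.79/26.53) = 0.802

α = 0.802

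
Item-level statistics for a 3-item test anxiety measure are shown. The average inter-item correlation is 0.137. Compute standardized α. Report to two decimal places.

Standardized α = k·r̄ / (1 + (k−1)·r̄) = 3 × 0.137 / (1 + 2 × 0.137)
  = 0.4110 / 1.2740 = 0.32

standardized α = 0.32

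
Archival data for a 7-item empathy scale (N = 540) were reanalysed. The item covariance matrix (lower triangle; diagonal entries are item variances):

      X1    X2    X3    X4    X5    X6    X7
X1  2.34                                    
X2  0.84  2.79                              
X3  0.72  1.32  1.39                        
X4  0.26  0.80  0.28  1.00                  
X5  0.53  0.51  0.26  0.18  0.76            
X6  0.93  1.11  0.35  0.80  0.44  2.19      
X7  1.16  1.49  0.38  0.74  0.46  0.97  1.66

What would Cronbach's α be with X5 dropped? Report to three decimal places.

Remaining items: X1, X2, X3, X4, X6, X7 (k = 6).
ΣVar(i) = 2.34 + 2.79 + 1.39 + 1.00 + 2.19 + 1.66 = 11.37
σ²_total = 11.37 + 2 × 12.15 = 35.67
α (item deleted) = (6/5)·(1 − 11.37/35.67) = 0.817

α = 0.817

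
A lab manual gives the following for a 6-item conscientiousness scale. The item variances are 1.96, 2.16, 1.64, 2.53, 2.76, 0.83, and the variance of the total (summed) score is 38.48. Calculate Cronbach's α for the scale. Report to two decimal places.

Cronbach's α = 0.83

Σσ²ᵢ = 1.96 + 2.16 + 1.64 + 2.53 + 2.76 + 0.83 = 11.88
α = (k/(k−1))·(1 − Σσ²ᵢ/total variance) = (6/5)·(1 − 11.88/38.48) = 0.83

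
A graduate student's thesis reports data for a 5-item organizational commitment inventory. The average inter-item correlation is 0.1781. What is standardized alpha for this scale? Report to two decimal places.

α = 0.52

Standardized α = k·r̄ / (1 + (k−1)·r̄) = 5 × 0.1781 / (1 + 4 × 0.1781)
  = 0.8905 / 1.7124 = 0.52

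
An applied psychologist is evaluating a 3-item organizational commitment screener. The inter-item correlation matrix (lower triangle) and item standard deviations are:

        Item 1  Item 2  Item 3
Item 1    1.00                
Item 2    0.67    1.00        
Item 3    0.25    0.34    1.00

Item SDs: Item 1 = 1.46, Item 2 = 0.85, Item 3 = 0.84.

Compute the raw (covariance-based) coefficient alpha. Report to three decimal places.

coefficient alpha = 0.655

Σσ²ᵢ = 1.46² + 0.85² + 0.84² = 3.5597
Covariances σ_ij = r_ij · s_i · s_j:
  σ(Item 1,Item 2) = 0.67 × 1.46 × 0.85 = 0.8315
  σ(Item 1,Item 3) = 0.25 × 1.46 × 0.84 = 0.3066
  σ(Item 2,Item 3) = 0.34 × 0.85 × 0.84 = 0.2428
σ²_T = Σσ²ᵢ + 2·Σσ_ij = 3.5597 + 2 × 1.3809 = 6.3215
α = (3/2)·(1 − 3.5597/6.3215) = 0.655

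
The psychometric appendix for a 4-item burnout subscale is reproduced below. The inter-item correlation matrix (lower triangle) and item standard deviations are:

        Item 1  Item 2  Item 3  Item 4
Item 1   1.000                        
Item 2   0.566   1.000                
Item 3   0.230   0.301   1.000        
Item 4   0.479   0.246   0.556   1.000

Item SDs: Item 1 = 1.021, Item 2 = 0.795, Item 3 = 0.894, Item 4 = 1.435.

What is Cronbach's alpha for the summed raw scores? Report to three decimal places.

Cronbach's alpha = 0.710

Σσ²ᵢ = 1.021² + 0.795² + 0.894² + 1.435² = 4.5329
Covariances σ_ij = r_ij · s_i · s_j:
  σ(Item 1,Item 2) = 0.566 × 1.021 × 0.795 = 0.4594
  σ(Item 1,Item 3) = 0.230 × 1.021 × 0.894 = 0.2099
  σ(Item 1,Item 4) = 0.479 × 1.021 × 1.435 = 0.7018
  σ(Item 2,Item 3) = 0.301 × 0.795 × 0.894 = 0.2139
  σ(Item 2,Item 4) = 0.246 × 0.795 × 1.435 = 0.2806
  σ(Item 3,Item 4) = 0.556 × 0.894 × 1.435 = 0.7133
σ²_T = Σσ²ᵢ + 2·Σσ_ij = 4.5329 + 2 × 2.5789 = 9.6907
α = (4/3)·(1 − 4.5329/9.6907) = 0.710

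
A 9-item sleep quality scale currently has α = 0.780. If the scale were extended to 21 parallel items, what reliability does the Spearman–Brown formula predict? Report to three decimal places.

predicted reliability = 0.892

Length factor m = 21/9 = 2.3333
α' = m·α / (1 + (m−1)·α)
   = 21/9 × 0.780 / (1 + (21/9 − 1) × 0.780)
   = 1.8200 / 2.0400 = 0.892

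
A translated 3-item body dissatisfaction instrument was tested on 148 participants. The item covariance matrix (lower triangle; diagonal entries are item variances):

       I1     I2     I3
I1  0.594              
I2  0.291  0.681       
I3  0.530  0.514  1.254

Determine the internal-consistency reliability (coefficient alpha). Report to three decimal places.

α = 0.770

sum of item variances = 0.594 + 0.681 + 1.254 = 2.529
Σ_{i<j} σ_ij = 1.335
σ²_total = 2.529 + 2 × 1.335 = 5.199
α = (k/(k−1))·(1 − sum of item variances/σ²_total) = (3/2)·(1 − 2.529/5.199) = 0.770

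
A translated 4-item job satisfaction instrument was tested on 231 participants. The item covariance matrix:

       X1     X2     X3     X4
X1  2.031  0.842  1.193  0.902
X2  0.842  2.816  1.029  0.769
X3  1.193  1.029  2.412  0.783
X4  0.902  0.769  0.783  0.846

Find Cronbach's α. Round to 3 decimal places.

Σσ²ᵢ = 2.031 + 2.816 + 2.412 + 0.846 = 8.105
Sum of off-diagonal covariances = 5.518
σ²_total = 8.105 + 2 × 5.518 = 19.141
α = (k/(k−1))·(1 − Σσ²ᵢ/σ²_total) = (4/3)·(1 − 8.105/19.141) = 0.769

Cronbach's α = 0.769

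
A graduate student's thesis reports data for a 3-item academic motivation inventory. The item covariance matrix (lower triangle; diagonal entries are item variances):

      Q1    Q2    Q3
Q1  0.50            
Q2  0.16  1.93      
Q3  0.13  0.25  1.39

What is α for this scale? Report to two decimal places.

Σσᵢ² = 0.50 + 1.93 + 1.39 = 3.82
Sum of off-diagonal covariances = 0.54
σ²_T = 3.82 + 2 × 0.54 = 4.90
α = (k/(k−1))·(1 − Σσᵢ²/σ²_T) = (3/2)·(1 − 3.82/4.90) = 0.33

α = 0.33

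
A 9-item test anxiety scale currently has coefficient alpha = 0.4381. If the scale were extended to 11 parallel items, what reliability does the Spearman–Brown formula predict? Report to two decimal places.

Length factor m = 11/9 = 1.2222
α' = m·α / (1 + (m−1)·α)
   = 11/9 × 0.4381 / (1 + (11/9 − 1) × 0.4381)
   = 0.5355 / 1.0974 = 0.49

predicted reliability = 0.49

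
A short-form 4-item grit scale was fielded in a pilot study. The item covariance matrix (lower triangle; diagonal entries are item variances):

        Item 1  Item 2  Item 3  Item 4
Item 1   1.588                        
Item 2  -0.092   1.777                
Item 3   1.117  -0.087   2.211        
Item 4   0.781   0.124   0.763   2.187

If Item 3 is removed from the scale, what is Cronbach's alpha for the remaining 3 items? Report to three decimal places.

Remaining items: Item 1, Item 2, Item 4 (k = 3).
Σσ²ᵢ = 1.588 + 1.777 + 2.187 = 5.552
Var(T) = 5.552 + 2 × 0.813 = 7.178
α (item deleted) = (3/2)·(1 − 5.552/7.178) = 0.340

α = 0.340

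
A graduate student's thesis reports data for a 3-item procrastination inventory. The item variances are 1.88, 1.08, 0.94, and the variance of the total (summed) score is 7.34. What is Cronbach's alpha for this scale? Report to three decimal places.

α = 0.703

sum of item variances = 1.88 + 1.08 + 0.94 = 3.90
α = (k/(k−1))·(1 − sum of item variances/σ²_total) = (3/2)·(1 − 3.90/7.34) = 0.703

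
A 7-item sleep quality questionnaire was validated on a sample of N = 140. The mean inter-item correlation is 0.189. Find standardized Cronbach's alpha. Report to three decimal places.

standardized Cronbach's alpha = 0.620

Standardized α = k·r̄ / (1 + (k−1)·r̄) = 7 × 0.189 / (1 + 6 × 0.189)
  = 1.3230 / 2.1340 = 0.620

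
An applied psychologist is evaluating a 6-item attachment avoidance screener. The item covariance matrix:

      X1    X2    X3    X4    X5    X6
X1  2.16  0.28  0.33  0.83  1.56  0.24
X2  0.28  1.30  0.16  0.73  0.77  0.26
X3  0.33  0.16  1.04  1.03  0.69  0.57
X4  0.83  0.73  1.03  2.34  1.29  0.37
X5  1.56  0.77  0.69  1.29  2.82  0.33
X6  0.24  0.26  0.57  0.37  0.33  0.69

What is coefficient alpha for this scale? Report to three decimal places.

sum of item variances = 2.16 + 1.30 + 1.04 + 2.34 + 2.82 + 0.69 = 10.35
Sum of the distinct covariances = 9.44
total variance = 10.35 + 2 × 9.44 = 29.23
α = (k/(k−1))·(1 − sum of item variances/total variance) = (6/5)·(1 − 10.35/29.23) = 0.775

α = 0.775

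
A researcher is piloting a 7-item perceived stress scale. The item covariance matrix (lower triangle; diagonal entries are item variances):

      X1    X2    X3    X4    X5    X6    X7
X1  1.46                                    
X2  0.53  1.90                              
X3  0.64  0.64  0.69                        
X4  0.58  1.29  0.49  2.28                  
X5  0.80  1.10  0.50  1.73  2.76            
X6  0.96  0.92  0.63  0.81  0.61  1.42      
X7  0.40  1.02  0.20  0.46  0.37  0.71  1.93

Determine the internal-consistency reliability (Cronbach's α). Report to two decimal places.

Cronbach's α = 0.83

ΣVar(i) = 1.46 + 1.90 + 0.69 + 2.28 + 2.76 + 1.42 + 1.93 = 12.44
Sum of off-diagonal covariances = 15.39
σ²_T = 12.44 + 2 × 15.39 = 43.22
α = (k/(k−1))·(1 − ΣVar(i)/σ²_T) = (7/6)·(1 − 12.44/43.22) = 0.83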